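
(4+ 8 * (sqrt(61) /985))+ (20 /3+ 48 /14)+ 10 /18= 8 * sqrt(61) /985+ 923 /63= 14.71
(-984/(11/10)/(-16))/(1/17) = 10455/11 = 950.45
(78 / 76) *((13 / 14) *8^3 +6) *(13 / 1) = 854295 / 133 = 6423.27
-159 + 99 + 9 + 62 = 11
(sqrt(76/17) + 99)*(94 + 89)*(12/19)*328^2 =472508928*sqrt(323)/323 + 23389191936/19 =1257301201.93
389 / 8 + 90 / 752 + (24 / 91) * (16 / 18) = 628451 / 12831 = 48.98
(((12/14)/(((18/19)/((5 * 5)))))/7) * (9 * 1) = 1425/49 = 29.08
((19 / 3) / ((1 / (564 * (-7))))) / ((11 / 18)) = -450072 / 11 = -40915.64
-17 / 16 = -1.06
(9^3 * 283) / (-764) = -206307 / 764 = -270.04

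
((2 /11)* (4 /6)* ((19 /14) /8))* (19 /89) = 361 /82236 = 0.00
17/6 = 2.83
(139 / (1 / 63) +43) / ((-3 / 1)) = -8800 / 3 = -2933.33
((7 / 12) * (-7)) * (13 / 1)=-53.08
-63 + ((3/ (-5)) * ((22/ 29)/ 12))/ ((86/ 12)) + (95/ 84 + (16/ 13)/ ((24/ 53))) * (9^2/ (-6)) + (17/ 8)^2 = -4010725007/ 36312640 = -110.45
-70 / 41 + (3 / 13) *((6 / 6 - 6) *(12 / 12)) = -1525 / 533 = -2.86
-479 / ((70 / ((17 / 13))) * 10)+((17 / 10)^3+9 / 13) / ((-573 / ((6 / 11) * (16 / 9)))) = -778041263 / 860359500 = -0.90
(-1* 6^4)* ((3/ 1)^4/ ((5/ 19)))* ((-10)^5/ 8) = 4986360000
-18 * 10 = -180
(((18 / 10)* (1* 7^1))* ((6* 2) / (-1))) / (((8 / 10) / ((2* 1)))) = -378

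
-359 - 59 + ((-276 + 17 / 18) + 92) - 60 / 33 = -119369 / 198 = -602.87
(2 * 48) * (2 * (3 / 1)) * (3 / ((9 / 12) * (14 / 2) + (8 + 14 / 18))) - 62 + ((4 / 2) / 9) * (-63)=23828 / 505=47.18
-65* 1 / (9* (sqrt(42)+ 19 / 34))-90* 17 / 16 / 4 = -25419335 / 1067616-5780* sqrt(42) / 33363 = -24.93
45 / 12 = 15 / 4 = 3.75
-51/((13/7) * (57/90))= -10710/247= -43.36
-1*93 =-93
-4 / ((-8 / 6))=3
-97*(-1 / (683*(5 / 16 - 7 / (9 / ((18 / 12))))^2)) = 223488 / 1148123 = 0.19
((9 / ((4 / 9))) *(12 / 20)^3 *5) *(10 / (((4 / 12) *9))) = 72.90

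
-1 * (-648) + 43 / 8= 5227 / 8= 653.38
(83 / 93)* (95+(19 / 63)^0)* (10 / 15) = 5312 / 93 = 57.12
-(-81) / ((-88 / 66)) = -243 / 4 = -60.75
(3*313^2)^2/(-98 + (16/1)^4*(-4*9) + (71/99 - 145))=-8551751140251/233594290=-36609.42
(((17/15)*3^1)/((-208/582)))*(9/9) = -9.51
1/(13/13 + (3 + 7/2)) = 2/15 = 0.13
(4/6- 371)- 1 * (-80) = -871/3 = -290.33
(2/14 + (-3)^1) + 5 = 15/7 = 2.14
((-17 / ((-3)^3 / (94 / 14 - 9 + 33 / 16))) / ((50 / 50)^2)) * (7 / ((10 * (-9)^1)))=85 / 7776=0.01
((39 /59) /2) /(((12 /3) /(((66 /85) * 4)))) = 1287 /5015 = 0.26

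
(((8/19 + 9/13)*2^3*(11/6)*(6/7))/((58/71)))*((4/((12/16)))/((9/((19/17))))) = 13745600/1211301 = 11.35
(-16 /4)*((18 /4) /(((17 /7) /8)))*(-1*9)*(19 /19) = 533.65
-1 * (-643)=643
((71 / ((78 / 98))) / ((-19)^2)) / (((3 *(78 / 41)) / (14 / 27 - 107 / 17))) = -378135989 / 1512169074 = -0.25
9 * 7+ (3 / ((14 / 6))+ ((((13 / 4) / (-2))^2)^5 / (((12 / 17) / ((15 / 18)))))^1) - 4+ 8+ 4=121144364782123 / 541165879296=223.86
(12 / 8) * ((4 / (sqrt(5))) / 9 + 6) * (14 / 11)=28 * sqrt(5) / 165 + 126 / 11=11.83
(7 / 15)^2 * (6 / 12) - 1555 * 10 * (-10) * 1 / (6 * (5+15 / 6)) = 1555049 / 450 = 3455.66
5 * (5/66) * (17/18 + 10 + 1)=5375/1188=4.52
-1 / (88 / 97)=-97 / 88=-1.10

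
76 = 76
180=180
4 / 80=0.05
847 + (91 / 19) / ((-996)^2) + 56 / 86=687001836409 / 810477072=847.65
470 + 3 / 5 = 2353 / 5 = 470.60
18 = 18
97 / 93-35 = -3158 / 93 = -33.96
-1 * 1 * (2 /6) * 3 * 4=-4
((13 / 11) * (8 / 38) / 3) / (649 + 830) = 52 / 927333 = 0.00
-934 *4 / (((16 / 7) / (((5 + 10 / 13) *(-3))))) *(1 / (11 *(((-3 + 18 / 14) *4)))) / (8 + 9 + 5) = -1716225 / 100672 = -17.05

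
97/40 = 2.42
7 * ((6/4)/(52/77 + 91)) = 539/4706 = 0.11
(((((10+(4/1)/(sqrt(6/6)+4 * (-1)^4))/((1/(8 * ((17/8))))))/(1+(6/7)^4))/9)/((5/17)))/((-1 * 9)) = -1387778/277275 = -5.01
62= 62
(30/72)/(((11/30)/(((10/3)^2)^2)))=125000/891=140.29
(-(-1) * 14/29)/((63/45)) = 10/29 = 0.34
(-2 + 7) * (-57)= -285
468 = 468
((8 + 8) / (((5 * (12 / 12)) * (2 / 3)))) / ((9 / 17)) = 136 / 15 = 9.07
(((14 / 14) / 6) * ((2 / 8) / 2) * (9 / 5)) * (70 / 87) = 7 / 232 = 0.03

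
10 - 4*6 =-14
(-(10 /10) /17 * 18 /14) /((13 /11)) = -99 /1547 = -0.06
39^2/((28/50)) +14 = 38221/14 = 2730.07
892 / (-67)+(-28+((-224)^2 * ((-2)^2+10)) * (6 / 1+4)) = 470648112 / 67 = 7024598.69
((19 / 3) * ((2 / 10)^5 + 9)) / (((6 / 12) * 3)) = 1068788 / 28125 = 38.00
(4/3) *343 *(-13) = -5945.33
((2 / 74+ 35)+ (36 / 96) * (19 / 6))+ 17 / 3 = 74381 / 1776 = 41.88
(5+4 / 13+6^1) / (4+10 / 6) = 441 / 221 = 2.00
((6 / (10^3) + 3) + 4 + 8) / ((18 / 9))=7503 / 1000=7.50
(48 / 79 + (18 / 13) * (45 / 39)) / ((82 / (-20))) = -294420 / 547391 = -0.54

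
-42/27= -14/9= -1.56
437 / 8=54.62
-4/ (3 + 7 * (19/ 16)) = -64/ 181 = -0.35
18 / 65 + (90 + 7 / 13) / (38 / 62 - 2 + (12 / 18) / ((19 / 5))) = -10360257 / 139165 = -74.45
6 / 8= 3 / 4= 0.75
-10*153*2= -3060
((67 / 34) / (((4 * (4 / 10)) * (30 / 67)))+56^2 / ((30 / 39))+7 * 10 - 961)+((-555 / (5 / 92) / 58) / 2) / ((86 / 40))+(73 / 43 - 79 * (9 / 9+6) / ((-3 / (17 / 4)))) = 13339152537 / 3391840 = 3932.72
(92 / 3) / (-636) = -23 / 477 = -0.05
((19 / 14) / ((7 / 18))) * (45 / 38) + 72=76.13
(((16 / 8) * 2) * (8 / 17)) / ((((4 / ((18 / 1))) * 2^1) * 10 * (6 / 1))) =6 / 85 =0.07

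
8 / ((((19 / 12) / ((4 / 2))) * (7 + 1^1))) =24 / 19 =1.26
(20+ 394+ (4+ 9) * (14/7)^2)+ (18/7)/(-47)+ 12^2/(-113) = 17275072/37177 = 464.67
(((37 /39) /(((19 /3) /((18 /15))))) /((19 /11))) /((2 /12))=14652 /23465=0.62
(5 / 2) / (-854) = -5 / 1708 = -0.00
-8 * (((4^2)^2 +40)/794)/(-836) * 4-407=-33768827/82973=-406.99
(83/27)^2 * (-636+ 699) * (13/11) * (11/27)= 626899/2187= 286.65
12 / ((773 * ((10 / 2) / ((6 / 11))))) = 72 / 42515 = 0.00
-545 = -545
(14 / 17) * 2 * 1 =28 / 17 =1.65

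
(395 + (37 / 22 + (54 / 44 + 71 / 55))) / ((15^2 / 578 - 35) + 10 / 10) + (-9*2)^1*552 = -966287048 / 97135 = -9947.88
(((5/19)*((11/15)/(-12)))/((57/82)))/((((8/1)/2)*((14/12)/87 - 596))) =13079/1347706860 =0.00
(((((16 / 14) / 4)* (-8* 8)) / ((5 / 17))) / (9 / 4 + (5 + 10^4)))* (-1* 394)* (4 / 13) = 13717504 / 18213195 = 0.75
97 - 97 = 0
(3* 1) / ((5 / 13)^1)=39 / 5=7.80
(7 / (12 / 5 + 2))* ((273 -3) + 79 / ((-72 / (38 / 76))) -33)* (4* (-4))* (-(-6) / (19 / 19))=-1191715 / 33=-36112.58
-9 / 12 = -3 / 4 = -0.75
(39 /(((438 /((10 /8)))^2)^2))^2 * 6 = 66015625 /1643913851586051796107264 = 0.00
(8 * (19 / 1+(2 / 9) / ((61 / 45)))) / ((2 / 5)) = 383.28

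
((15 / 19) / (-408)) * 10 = -25 / 1292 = -0.02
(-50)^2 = 2500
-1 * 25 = -25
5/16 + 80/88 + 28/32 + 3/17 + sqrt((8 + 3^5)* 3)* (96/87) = 6801/2992 + 32* sqrt(753)/29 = 32.55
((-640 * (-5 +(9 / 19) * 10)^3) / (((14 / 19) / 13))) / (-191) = -520000 / 482657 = -1.08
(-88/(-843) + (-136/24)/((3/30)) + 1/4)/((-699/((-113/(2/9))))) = -21457005/523784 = -40.97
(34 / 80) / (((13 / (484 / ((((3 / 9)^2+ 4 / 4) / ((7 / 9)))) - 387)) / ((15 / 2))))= -12291 / 1040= -11.82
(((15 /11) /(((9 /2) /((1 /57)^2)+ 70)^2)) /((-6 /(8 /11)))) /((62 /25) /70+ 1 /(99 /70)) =-630000 /610752305595949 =-0.00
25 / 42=0.60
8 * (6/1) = 48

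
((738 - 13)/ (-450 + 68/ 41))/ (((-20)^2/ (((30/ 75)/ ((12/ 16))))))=-1189/ 551460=-0.00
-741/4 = -185.25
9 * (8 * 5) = 360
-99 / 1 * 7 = -693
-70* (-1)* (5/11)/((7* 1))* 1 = 50/11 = 4.55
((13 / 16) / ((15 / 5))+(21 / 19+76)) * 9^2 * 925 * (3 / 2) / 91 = 755318925 / 7904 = 95561.60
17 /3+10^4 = 30017 /3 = 10005.67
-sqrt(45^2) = -45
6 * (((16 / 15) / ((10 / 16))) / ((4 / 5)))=64 / 5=12.80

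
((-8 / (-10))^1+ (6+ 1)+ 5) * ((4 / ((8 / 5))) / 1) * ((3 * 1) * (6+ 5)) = 1056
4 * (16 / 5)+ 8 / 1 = 104 / 5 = 20.80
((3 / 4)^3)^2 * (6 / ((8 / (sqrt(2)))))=2187 * sqrt(2) / 16384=0.19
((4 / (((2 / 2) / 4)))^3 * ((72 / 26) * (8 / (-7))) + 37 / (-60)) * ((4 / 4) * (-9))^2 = -1911120669 / 1820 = -1050066.30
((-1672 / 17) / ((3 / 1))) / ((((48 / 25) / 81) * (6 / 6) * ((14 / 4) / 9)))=-423225 / 119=-3556.51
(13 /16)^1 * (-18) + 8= -53 /8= -6.62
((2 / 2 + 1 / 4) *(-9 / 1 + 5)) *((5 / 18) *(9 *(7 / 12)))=-175 / 24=-7.29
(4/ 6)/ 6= 1/ 9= 0.11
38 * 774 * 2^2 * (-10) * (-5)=5882400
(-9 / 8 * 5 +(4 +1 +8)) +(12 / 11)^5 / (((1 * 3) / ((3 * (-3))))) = 3530041 / 1288408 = 2.74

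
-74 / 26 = -37 / 13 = -2.85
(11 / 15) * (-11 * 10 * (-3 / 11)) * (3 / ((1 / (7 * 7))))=3234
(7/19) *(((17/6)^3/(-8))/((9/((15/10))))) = -34391/196992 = -0.17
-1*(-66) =66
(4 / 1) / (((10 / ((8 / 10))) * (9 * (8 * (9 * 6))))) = 1 / 12150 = 0.00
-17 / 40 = -0.42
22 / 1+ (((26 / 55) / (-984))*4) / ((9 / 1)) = 1339457 / 60885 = 22.00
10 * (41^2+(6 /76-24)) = 314845 /19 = 16570.79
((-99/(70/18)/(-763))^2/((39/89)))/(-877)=-23551803/8130703242025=-0.00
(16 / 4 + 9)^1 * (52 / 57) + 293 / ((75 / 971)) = 5422457 / 1425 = 3805.23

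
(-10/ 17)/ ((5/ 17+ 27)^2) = -0.00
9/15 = 3/5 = 0.60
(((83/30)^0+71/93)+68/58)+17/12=46955/10788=4.35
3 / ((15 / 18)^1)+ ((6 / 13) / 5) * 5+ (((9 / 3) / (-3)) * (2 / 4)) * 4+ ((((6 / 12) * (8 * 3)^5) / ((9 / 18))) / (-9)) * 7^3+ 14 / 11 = -216977077936 / 715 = -303464444.67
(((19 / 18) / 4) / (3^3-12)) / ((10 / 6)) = 19 / 1800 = 0.01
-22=-22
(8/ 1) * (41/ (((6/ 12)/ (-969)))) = -635664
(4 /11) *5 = 1.82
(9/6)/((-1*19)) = -3/38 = -0.08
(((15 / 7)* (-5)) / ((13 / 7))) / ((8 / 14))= -10.10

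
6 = 6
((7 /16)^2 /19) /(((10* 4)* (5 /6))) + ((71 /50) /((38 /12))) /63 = 3989 /537600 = 0.01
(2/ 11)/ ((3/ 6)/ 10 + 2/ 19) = 760/ 649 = 1.17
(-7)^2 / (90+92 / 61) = 2989 / 5582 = 0.54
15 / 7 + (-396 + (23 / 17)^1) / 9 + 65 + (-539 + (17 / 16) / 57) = -167899819 / 325584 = -515.69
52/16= 13/4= 3.25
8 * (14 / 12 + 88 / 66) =20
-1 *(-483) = 483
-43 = -43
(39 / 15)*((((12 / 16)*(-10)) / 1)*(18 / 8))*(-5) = 1755 / 8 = 219.38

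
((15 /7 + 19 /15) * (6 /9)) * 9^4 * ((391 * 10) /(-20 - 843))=-408175848 /6041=-67567.60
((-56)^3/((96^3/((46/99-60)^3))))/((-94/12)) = -8778787318189/1641745908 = -5347.23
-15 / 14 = -1.07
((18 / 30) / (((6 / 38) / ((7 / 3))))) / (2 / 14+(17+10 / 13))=12103 / 24450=0.50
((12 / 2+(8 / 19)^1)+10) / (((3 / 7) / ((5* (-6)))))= -21840 / 19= -1149.47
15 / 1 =15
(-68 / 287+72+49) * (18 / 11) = 623862 / 3157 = 197.61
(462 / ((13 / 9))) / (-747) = -0.43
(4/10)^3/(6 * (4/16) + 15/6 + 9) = 8/1625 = 0.00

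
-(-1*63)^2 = -3969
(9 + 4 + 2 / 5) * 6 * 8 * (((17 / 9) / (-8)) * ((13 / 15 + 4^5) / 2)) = -17509847 / 225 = -77821.54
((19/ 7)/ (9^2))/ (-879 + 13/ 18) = -38/ 995967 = -0.00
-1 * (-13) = 13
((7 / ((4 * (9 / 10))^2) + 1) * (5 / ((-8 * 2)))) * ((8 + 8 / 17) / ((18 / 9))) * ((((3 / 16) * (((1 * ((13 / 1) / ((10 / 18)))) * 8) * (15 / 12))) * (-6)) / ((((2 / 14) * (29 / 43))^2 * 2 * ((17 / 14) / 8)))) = 190429.23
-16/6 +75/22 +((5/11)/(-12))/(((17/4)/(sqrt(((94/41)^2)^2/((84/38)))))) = 0.71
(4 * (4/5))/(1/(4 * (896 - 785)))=7104/5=1420.80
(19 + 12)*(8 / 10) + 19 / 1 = 219 / 5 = 43.80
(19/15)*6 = 38/5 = 7.60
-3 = -3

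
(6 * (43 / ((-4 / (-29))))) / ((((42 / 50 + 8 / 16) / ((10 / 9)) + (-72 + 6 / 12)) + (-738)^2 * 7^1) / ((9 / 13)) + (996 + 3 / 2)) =8417250 / 24785333839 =0.00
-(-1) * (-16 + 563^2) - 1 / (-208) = 316953.00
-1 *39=-39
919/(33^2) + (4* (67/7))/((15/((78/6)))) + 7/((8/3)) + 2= 11785111/304920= 38.65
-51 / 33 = -17 / 11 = -1.55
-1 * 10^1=-10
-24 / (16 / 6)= -9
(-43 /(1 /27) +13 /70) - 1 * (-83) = -75447 /70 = -1077.81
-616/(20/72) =-11088/5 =-2217.60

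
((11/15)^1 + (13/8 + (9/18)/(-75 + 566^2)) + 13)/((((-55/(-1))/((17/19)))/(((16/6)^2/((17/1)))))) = 4722223544/45183642075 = 0.10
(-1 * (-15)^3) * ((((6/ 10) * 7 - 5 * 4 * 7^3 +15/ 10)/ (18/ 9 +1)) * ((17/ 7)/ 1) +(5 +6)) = -261657225/ 14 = -18689801.79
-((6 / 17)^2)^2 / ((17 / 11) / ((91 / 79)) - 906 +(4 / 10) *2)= 2162160 / 125944406177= 0.00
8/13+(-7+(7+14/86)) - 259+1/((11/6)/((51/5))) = -7767976/30745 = -252.66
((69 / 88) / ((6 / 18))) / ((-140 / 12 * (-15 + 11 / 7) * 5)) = 621 / 206800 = 0.00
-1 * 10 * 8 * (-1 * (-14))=-1120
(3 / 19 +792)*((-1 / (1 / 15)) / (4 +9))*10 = -2257650 / 247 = -9140.28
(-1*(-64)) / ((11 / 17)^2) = 18496 / 121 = 152.86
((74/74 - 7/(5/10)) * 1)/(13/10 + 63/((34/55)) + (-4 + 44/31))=-34255/265163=-0.13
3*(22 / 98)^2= 0.15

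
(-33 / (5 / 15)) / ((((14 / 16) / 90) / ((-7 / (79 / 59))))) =4205520 / 79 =53234.43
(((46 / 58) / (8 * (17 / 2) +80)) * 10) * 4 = 230 / 1073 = 0.21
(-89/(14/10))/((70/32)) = -1424/49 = -29.06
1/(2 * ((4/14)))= 7/4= 1.75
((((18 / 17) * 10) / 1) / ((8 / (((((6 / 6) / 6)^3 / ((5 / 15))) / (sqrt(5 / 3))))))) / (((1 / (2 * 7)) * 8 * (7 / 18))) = 9 * sqrt(15) / 544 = 0.06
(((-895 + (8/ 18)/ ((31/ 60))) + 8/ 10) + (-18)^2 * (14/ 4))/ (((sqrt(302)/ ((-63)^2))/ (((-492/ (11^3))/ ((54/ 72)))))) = -27089.92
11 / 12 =0.92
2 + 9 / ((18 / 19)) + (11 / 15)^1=367 / 30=12.23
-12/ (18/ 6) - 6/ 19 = -82/ 19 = -4.32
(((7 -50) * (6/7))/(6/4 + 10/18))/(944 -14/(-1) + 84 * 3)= -2322/156695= -0.01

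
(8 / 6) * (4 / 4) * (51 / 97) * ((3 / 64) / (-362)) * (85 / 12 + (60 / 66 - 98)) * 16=201977 / 1545016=0.13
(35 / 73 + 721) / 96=4389 / 584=7.52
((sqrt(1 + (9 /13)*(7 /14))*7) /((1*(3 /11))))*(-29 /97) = -2233*sqrt(910) /7566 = -8.90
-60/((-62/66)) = 1980/31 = 63.87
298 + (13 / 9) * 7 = 2773 / 9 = 308.11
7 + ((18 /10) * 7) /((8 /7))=721 /40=18.02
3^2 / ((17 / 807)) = 7263 / 17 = 427.24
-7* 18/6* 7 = -147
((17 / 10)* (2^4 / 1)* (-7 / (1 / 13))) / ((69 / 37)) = -457912 / 345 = -1327.28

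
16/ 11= 1.45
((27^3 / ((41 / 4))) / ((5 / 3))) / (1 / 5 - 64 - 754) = -78732 / 55883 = -1.41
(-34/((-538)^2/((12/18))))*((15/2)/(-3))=85/434166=0.00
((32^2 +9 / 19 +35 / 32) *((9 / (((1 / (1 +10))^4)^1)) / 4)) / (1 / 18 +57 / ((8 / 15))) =739475109945 / 2340496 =315948.03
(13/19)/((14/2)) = 13/133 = 0.10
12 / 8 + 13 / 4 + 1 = 23 / 4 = 5.75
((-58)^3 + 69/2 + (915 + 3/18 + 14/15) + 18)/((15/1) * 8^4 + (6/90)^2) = -43682265/13824001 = -3.16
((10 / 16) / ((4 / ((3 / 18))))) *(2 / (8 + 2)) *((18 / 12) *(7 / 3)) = 0.02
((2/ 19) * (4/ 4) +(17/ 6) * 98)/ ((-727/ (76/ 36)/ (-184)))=2913272/ 19629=148.42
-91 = -91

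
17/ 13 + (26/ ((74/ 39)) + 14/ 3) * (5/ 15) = 32168/ 4329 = 7.43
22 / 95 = 0.23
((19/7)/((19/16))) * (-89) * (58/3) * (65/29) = -185120/21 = -8815.24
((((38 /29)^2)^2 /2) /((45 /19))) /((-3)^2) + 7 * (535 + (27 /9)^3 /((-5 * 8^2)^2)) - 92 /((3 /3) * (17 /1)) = 372956275048852013 /99730015948800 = 3739.66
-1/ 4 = -0.25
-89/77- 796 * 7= -429133/77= -5573.16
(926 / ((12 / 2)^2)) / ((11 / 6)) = 463 / 33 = 14.03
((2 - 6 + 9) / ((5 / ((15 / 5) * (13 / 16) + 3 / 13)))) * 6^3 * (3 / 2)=44955 / 52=864.52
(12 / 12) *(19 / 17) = 1.12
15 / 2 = 7.50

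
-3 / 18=-1 / 6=-0.17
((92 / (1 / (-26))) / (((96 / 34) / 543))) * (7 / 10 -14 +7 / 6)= 5581472.87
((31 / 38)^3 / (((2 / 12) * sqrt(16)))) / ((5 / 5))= 89373 / 109744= 0.81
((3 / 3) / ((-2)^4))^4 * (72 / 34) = 9 / 278528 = 0.00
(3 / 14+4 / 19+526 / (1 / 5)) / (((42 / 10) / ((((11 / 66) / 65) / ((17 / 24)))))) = 466462 / 205751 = 2.27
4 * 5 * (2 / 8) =5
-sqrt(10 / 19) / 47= -sqrt(190) / 893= -0.02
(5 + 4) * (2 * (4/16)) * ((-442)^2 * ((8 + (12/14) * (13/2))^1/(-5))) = -16703622/7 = -2386231.71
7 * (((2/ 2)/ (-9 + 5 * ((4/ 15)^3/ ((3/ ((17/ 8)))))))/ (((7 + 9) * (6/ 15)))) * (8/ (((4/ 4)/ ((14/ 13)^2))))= -3472875/ 3057041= -1.14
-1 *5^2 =-25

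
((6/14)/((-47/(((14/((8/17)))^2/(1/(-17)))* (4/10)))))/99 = 34391/62040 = 0.55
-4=-4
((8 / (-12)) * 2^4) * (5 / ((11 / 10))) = -1600 / 33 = -48.48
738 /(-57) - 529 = -10297 /19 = -541.95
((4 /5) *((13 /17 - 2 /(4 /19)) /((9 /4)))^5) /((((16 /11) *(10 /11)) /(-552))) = 10455724677024 /35496425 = 294557.12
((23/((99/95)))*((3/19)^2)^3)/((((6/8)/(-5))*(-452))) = 15525/3077791057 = 0.00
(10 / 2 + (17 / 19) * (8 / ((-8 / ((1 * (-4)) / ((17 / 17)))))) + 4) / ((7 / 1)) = 239 / 133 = 1.80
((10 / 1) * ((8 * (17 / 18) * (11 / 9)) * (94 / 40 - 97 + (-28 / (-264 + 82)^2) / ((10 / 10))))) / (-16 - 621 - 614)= 837550186 / 119874573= 6.99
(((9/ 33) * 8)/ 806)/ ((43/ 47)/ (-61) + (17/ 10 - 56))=-344040/ 6903116363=-0.00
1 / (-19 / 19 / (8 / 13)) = -8 / 13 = -0.62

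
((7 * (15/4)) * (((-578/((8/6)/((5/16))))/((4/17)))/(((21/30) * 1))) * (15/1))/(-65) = 16581375/3328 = 4982.38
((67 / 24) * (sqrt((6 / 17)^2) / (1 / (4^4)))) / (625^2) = 4288 / 6640625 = 0.00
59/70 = 0.84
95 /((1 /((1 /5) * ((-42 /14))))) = -57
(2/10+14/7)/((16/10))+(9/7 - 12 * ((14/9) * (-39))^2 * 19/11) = -140970827/1848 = -76282.92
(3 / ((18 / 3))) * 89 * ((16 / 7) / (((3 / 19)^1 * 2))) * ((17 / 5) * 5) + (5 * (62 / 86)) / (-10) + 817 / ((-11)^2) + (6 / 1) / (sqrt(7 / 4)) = 12 * sqrt(7) / 7 + 1197961859 / 218526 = 5486.55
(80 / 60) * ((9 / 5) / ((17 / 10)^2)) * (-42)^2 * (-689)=-291695040 / 289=-1009325.40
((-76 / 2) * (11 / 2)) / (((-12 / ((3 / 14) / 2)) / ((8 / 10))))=1.49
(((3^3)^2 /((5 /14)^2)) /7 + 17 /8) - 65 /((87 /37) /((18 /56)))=32874613 /40600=809.72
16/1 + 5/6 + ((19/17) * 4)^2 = 63845/1734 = 36.82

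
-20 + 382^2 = 145904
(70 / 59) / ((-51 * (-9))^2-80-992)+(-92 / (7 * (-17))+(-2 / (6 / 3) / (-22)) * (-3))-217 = -7005111845449 / 32376625358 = -216.36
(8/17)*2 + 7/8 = 1.82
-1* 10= -10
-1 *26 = -26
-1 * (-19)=19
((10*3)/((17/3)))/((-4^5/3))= -135/8704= -0.02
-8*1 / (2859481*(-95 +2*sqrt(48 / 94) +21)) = 8*sqrt(282) / 183918958439 +6956 / 183918958439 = 0.00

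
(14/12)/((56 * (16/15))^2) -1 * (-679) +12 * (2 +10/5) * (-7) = 78676043/229376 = 343.00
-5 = -5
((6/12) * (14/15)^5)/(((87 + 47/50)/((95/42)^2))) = 990584/48081195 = 0.02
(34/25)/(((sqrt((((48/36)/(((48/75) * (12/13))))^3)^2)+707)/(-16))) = -1624375296/53635470325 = -0.03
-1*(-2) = 2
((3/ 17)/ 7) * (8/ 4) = 6/ 119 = 0.05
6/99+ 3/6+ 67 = 4459/66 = 67.56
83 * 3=249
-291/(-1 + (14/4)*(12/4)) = -30.63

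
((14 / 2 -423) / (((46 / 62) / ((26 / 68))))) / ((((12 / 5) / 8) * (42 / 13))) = -5448560 / 24633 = -221.19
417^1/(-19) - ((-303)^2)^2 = -160148957556/19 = -8428892502.95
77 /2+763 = 1603 /2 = 801.50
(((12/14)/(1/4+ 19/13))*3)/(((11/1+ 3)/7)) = 468/623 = 0.75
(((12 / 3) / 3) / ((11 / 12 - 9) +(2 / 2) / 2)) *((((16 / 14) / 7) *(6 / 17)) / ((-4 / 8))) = 1536 / 75803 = 0.02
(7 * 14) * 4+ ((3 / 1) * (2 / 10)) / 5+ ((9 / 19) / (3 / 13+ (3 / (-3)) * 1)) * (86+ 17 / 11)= 3534299 / 10450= 338.21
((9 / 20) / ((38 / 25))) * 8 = 45 / 19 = 2.37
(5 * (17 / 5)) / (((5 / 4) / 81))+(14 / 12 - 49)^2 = 610133 / 180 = 3389.63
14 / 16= 7 / 8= 0.88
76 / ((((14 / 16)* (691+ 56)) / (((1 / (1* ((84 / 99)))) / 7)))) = 1672 / 85407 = 0.02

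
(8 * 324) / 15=864 / 5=172.80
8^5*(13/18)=212992/9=23665.78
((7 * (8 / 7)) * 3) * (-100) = -2400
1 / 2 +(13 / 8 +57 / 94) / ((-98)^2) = 0.50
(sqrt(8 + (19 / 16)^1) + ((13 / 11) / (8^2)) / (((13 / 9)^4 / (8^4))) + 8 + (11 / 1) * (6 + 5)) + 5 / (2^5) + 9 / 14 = 7 * sqrt(3) / 4 + 796714021 / 5413408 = 150.21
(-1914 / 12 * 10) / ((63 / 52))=-82940 / 63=-1316.51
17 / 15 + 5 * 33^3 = 2695292 / 15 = 179686.13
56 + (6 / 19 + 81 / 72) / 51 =144777 / 2584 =56.03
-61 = -61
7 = 7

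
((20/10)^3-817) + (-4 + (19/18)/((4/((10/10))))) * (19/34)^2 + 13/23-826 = -3131090851/1914336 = -1635.60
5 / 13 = 0.38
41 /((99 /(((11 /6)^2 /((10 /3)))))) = 451 /1080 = 0.42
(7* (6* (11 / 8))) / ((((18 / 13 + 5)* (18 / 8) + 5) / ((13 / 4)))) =39039 / 4028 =9.69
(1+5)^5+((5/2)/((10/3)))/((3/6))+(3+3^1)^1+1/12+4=93451/12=7787.58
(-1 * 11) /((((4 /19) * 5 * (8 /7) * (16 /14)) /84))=-215061 /320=-672.07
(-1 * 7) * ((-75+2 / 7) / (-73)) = -523 / 73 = -7.16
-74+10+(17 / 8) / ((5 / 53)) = -1659 / 40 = -41.48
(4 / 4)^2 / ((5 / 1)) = 1 / 5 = 0.20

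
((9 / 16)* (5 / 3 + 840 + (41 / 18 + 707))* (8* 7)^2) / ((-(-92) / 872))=596418788 / 23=25931251.65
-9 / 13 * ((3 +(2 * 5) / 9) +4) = -73 / 13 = -5.62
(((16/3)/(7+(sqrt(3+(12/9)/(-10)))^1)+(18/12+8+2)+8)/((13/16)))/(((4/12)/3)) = 222.80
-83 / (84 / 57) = -1577 / 28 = -56.32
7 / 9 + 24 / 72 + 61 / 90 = 161 / 90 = 1.79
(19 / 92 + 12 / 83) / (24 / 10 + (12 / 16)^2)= 53620 / 452433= 0.12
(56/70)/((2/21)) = 42/5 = 8.40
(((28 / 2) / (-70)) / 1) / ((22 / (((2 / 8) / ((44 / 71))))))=-71 / 19360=-0.00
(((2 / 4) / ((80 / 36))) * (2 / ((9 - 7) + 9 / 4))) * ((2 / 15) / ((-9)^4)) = 2 / 929475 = 0.00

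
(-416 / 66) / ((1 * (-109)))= 208 / 3597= 0.06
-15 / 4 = -3.75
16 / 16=1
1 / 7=0.14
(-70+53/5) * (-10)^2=-5940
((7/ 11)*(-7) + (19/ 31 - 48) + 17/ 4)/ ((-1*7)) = 64915/ 9548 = 6.80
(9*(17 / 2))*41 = 6273 / 2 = 3136.50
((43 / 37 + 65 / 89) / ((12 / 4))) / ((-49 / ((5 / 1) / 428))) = -7790 / 51795597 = -0.00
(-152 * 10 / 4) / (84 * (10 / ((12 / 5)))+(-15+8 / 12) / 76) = -86640 / 79757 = -1.09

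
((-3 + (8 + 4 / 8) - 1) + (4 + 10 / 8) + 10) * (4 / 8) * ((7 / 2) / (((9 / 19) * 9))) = 8.11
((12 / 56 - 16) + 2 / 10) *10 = -1091 / 7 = -155.86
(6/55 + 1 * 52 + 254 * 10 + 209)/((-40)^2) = 154061/88000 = 1.75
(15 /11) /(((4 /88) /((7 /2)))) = 105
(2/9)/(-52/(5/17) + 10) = -5/3753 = -0.00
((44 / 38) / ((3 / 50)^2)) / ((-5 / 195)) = -715000 / 57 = -12543.86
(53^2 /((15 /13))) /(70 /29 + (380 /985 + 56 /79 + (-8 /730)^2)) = 693.86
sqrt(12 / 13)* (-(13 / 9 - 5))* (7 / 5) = 448* sqrt(39) / 585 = 4.78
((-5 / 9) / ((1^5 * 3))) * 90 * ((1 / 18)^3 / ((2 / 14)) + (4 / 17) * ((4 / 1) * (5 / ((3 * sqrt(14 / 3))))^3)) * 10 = -250000 * sqrt(42) / 22491-875 / 4374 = -72.24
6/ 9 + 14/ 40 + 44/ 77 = 667/ 420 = 1.59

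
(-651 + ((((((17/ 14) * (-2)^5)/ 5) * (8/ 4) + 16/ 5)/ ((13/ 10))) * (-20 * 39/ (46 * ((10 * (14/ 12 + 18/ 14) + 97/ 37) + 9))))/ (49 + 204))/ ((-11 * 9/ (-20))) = -141850465660/ 1078615659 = -131.51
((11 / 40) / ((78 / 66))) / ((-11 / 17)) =-187 / 520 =-0.36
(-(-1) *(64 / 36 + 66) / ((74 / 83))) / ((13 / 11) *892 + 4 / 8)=556930 / 7726599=0.07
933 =933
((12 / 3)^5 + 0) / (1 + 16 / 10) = 5120 / 13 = 393.85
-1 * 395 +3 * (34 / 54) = -3538 / 9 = -393.11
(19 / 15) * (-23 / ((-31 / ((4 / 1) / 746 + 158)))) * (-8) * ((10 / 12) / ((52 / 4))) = -103020128 / 1352871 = -76.15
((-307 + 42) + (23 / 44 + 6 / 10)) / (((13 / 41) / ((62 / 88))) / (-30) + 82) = -221356089 / 68773936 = -3.22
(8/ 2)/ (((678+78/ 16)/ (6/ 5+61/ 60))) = 1064/ 81945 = 0.01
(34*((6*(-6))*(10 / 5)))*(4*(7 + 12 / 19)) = -1419840 / 19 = -74728.42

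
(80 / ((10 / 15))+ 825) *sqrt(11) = 945 *sqrt(11) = 3134.21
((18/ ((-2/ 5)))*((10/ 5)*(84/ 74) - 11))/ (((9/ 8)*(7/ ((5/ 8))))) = 8075/ 259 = 31.18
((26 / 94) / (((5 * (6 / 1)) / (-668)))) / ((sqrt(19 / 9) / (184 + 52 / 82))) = -6573788 * sqrt(19) / 36613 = -782.63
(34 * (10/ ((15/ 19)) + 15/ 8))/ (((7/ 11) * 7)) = 65263/ 588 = 110.99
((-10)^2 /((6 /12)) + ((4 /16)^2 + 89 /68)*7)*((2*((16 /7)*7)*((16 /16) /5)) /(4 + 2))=57011 /255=223.57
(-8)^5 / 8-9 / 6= -8195 / 2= -4097.50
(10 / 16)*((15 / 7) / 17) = 75 / 952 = 0.08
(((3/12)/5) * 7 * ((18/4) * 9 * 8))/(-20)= -567/100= -5.67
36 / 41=0.88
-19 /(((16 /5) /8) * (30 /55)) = -87.08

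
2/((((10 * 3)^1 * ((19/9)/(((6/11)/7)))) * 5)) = 18/36575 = 0.00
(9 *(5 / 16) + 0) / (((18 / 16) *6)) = 5 / 12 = 0.42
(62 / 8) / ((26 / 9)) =279 / 104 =2.68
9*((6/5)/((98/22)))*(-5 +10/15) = -2574/245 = -10.51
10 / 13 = 0.77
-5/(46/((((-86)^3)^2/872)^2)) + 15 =-6393540927562008125215/273263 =-23397023847216813.57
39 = 39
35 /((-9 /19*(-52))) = 665 /468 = 1.42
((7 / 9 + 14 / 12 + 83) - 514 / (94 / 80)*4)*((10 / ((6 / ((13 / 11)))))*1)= -91549705 / 27918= -3279.24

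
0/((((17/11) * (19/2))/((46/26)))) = 0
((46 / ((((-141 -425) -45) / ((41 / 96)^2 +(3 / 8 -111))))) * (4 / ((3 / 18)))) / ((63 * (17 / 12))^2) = 23410297 / 934456068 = 0.03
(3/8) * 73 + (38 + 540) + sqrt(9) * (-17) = 4435/8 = 554.38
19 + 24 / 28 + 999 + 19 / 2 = 14397 / 14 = 1028.36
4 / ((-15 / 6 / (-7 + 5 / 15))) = 10.67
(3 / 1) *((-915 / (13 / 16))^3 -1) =-9413356038591 / 2197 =-4284640891.48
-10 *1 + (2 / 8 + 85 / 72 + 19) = 751 / 72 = 10.43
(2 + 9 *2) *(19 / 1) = 380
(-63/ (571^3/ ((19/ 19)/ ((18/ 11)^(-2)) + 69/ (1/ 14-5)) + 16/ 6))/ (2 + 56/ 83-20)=-10745595/ 48589649882527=-0.00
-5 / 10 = -1 / 2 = -0.50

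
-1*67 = -67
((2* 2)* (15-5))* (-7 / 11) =-280 / 11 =-25.45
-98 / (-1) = 98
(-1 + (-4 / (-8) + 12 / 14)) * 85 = 425 / 14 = 30.36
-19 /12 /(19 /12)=-1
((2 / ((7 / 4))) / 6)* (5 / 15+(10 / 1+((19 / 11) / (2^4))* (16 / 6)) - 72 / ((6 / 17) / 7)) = -187094 / 693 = -269.98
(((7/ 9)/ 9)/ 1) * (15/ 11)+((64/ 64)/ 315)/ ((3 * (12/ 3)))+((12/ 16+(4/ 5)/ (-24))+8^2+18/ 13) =1193141/ 18018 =66.22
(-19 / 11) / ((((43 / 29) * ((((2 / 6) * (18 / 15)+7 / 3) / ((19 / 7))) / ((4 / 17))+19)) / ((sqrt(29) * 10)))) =-6281400 * sqrt(29) / 12552947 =-2.69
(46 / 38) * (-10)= -230 / 19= -12.11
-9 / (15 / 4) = -12 / 5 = -2.40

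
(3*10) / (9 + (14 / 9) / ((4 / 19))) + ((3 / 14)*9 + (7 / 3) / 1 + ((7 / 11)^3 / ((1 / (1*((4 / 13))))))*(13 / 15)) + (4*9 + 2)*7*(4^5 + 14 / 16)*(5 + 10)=134872624000339 / 32982180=4089257.41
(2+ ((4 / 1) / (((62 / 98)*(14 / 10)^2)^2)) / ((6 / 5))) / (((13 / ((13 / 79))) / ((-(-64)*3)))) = 769024 / 75919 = 10.13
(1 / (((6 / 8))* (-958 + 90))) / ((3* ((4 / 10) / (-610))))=1525 / 1953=0.78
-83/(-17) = 83/17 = 4.88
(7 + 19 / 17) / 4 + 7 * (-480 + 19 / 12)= -682765 / 204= -3346.89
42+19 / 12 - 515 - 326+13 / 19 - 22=-186671 / 228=-818.73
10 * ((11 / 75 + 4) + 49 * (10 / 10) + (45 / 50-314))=-38993 / 15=-2599.53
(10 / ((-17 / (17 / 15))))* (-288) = 192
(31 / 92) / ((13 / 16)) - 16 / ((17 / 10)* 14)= -9164 / 35581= -0.26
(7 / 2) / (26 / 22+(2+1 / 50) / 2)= 3850 / 2411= 1.60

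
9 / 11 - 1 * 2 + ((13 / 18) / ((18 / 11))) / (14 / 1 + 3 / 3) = -61607 / 53460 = -1.15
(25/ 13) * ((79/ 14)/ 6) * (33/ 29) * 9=195525/ 10556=18.52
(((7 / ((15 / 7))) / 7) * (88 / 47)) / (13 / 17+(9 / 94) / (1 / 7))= 20944 / 34395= 0.61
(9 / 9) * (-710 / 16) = -355 / 8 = -44.38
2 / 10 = 1 / 5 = 0.20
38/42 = 19/21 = 0.90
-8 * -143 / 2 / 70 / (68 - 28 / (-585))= 16731 / 139328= 0.12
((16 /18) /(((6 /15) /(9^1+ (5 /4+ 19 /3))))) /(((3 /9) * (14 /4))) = 1990 /63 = 31.59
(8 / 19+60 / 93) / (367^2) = 628 / 79331821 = 0.00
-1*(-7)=7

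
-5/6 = -0.83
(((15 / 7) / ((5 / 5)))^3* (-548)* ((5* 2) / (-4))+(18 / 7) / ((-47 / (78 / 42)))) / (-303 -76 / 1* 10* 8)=-217314612 / 102900343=-2.11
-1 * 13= -13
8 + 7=15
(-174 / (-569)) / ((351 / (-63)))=-406 / 7397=-0.05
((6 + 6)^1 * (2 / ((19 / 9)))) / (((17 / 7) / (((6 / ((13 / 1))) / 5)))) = 9072 / 20995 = 0.43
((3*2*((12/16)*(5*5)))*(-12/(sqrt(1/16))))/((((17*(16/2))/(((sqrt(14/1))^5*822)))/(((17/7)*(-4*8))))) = 497145600*sqrt(14) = 1860148506.54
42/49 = 6/7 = 0.86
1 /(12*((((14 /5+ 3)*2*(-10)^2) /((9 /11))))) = 3 /51040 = 0.00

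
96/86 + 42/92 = 3111/1978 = 1.57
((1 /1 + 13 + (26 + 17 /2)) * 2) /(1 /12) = 1164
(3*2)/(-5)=-6/5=-1.20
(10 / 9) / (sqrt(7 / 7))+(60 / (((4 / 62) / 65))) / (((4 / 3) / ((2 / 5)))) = 18136.11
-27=-27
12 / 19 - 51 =-957 / 19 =-50.37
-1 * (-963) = 963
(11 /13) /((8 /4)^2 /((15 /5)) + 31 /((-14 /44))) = -231 /26234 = -0.01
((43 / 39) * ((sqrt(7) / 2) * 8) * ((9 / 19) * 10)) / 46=2580 * sqrt(7) / 5681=1.20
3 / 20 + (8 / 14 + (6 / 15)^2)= 617 / 700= 0.88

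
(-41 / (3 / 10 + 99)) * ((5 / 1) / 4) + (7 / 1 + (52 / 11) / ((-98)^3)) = 6.48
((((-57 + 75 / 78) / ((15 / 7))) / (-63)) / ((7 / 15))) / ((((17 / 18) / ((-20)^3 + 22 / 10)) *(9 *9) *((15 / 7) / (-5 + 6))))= -58263973 / 1342575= -43.40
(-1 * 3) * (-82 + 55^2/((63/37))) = -5083.76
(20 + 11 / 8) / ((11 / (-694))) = -59337 / 44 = -1348.57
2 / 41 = 0.05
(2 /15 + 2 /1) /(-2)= -16 /15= -1.07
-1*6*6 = -36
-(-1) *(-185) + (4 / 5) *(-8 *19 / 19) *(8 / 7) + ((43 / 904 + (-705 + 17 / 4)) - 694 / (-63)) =-251158561 / 284760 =-882.00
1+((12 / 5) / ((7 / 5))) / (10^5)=175003 / 175000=1.00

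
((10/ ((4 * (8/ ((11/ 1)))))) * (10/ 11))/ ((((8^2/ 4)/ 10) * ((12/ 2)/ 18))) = 375/ 64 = 5.86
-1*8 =-8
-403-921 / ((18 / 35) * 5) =-4567 / 6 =-761.17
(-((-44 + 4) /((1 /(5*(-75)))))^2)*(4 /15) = -60000000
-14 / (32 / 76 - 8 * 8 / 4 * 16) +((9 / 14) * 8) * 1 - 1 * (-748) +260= 17220307 / 16996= 1013.20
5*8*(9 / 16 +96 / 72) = 75.83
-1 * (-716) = 716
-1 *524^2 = -274576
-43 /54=-0.80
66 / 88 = 3 / 4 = 0.75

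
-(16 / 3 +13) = -55 / 3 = -18.33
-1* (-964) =964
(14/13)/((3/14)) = 196/39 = 5.03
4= 4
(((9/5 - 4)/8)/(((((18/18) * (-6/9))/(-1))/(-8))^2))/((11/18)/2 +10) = -7128/1855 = -3.84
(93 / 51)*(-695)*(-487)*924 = 9694991460 / 17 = 570293615.29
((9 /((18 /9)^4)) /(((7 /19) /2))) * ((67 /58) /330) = 3819 /357280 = 0.01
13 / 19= 0.68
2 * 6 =12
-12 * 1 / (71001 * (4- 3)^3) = -4 / 23667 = -0.00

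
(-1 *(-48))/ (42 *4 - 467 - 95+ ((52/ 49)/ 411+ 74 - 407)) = -966672/ 14641001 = -0.07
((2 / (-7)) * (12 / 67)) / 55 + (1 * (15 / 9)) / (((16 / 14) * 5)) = 179989 / 619080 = 0.29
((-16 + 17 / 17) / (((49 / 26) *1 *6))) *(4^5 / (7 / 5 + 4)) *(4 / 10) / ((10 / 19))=-252928 / 1323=-191.18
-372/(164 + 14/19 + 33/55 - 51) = -17670/5431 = -3.25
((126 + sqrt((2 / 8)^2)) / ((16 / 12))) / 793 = 1515 / 12688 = 0.12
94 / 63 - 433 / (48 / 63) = -571355 / 1008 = -566.82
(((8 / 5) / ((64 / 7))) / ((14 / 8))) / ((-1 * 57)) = -1 / 570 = -0.00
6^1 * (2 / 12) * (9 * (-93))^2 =700569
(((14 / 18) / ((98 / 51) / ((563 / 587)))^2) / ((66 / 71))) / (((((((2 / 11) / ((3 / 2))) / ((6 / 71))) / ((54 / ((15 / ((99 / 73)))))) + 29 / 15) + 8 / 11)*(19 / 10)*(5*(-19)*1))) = -86924448565515 / 222376691269765256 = -0.00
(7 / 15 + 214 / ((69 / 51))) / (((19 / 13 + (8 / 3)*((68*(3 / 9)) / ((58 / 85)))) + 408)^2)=210029282073 / 328398250258435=0.00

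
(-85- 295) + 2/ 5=-1898/ 5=-379.60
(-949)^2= 900601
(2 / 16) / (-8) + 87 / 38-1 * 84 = -81.73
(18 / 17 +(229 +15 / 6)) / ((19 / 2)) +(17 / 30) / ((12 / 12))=242701 / 9690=25.05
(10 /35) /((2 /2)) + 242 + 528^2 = 1953184 /7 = 279026.29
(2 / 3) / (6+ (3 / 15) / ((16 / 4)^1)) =40 / 363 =0.11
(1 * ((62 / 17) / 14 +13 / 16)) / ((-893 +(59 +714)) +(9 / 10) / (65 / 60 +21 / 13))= -1433505 / 159871264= -0.01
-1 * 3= -3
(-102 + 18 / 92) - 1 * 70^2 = -230083 / 46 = -5001.80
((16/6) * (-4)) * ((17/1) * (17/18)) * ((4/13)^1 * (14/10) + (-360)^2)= -38952705472/1755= -22195273.77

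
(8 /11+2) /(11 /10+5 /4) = 600 /517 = 1.16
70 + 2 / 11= 772 / 11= 70.18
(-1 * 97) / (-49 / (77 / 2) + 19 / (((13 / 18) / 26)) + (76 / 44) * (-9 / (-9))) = -1067 / 7529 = -0.14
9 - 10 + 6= 5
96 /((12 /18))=144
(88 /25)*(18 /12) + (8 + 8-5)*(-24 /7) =-5676 /175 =-32.43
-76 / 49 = -1.55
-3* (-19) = 57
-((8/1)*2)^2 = -256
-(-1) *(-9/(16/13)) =-117/16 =-7.31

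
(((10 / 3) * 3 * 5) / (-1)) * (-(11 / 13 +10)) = 7050 / 13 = 542.31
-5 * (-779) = 3895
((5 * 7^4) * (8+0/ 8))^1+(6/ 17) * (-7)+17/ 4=6530841/ 68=96041.78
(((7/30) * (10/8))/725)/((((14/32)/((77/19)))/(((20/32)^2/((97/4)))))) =77/1282728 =0.00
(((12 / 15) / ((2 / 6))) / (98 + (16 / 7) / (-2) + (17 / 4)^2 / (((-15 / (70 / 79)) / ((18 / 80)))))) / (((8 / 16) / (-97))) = -27464192 / 5699119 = -4.82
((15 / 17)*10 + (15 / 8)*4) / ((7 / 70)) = 2775 / 17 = 163.24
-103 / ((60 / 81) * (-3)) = 927 / 20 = 46.35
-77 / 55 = -7 / 5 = -1.40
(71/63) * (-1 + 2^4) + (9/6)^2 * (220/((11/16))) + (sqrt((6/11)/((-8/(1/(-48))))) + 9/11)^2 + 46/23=9 * sqrt(11)/484 + 120272743/162624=739.64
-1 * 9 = -9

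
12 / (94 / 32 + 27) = 192 / 479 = 0.40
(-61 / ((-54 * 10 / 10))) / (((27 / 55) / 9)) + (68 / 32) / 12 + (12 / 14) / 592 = 14022973 / 671328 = 20.89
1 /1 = 1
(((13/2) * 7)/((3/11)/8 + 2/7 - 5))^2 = 785568784/8311689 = 94.51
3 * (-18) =-54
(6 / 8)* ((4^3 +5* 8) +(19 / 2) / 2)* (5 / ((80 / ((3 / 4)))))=3915 / 1024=3.82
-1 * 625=-625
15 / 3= 5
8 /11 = 0.73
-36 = -36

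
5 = 5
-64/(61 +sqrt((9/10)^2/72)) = -3123200/2976791 +3840 * sqrt(2)/2976791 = -1.05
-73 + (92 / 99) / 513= -73.00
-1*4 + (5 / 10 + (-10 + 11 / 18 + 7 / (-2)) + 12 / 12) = -277 / 18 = -15.39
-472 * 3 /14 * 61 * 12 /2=-259128 /7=-37018.29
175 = 175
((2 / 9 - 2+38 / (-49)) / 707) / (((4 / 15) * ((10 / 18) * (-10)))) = 1689 / 692860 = 0.00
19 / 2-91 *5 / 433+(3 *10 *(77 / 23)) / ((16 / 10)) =2837157 / 39836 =71.22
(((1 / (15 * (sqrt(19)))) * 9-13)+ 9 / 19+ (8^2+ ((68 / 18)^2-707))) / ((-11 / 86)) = 84872626 / 16929-258 * sqrt(19) / 1045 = 5012.37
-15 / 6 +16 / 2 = 11 / 2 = 5.50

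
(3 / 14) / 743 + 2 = 20807 / 10402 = 2.00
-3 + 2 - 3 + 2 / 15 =-58 / 15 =-3.87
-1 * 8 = -8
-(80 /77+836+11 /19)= -1225435 /1463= -837.62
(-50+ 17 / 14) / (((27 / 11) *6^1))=-7513 / 2268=-3.31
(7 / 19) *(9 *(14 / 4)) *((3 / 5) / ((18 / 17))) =6.58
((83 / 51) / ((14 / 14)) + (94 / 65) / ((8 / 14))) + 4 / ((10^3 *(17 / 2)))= 689303 / 165750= 4.16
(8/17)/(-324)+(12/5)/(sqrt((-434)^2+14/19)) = -2/1377+2*sqrt(7555198)/994105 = 0.00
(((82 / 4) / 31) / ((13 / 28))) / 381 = 574 / 153543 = 0.00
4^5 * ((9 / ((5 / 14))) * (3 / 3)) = 129024 / 5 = 25804.80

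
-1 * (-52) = 52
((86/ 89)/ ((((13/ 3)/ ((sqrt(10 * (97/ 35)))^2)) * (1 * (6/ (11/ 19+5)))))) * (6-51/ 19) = 19.05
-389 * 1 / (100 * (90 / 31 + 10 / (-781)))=-9418079 / 6998000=-1.35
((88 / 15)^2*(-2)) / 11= -1408 / 225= -6.26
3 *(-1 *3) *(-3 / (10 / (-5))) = -27 / 2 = -13.50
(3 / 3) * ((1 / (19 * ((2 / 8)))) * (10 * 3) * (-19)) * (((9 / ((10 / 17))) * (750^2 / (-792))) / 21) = 4781250 / 77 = 62094.16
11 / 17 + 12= 215 / 17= 12.65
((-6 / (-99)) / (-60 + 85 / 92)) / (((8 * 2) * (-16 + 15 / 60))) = 46 / 11299365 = 0.00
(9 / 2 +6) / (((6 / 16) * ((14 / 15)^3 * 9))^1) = 375 / 98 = 3.83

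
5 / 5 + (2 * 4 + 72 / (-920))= 1026 / 115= 8.92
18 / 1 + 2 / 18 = 163 / 9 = 18.11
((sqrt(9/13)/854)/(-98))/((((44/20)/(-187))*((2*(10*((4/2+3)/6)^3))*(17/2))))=81*sqrt(13)/33999875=0.00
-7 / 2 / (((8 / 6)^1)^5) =-1701 / 2048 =-0.83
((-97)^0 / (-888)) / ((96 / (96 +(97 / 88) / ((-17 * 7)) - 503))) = 0.00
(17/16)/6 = 17/96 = 0.18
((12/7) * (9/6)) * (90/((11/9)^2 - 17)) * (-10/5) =32805/1099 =29.85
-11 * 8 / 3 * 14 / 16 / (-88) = 7 / 24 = 0.29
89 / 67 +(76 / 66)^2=193669 / 72963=2.65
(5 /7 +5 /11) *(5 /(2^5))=225 /1232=0.18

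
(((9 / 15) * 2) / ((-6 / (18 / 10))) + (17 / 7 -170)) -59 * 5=-81013 / 175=-462.93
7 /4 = 1.75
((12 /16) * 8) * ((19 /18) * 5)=95 /3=31.67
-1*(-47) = 47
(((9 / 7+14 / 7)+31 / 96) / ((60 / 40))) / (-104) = -2425 / 104832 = -0.02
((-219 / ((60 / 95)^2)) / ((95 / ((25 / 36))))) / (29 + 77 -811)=1387 / 243648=0.01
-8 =-8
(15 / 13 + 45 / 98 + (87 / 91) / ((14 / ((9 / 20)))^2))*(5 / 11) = 11515047 / 15695680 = 0.73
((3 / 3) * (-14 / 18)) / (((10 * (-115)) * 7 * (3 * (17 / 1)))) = 1 / 527850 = 0.00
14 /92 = 0.15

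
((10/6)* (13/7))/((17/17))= 65/21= 3.10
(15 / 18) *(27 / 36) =5 / 8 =0.62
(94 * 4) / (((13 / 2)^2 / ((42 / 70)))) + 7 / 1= 10427 / 845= 12.34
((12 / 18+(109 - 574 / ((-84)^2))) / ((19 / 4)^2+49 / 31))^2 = 11725981159684 / 569157080625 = 20.60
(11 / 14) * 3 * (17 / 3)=187 / 14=13.36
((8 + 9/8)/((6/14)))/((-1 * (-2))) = 511/48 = 10.65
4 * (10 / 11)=40 / 11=3.64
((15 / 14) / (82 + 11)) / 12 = 5 / 5208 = 0.00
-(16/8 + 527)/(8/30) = -1983.75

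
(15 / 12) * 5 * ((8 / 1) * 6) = 300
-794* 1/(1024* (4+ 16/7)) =-2779/22528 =-0.12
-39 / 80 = -0.49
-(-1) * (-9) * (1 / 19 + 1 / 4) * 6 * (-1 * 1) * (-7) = -4347 / 38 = -114.39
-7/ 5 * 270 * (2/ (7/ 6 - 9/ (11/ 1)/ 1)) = -49896/ 23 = -2169.39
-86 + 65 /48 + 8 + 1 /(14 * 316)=-2034481 /26544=-76.65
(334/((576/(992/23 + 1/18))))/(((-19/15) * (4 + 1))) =-3.95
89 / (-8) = -89 / 8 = -11.12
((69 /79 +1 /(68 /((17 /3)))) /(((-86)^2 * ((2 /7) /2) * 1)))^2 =40309801 /49159842142464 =0.00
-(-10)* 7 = 70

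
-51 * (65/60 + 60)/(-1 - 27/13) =161993/160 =1012.46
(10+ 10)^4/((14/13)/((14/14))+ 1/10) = 20800000/153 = 135947.71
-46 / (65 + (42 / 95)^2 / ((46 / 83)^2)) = -109807175 / 156681337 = -0.70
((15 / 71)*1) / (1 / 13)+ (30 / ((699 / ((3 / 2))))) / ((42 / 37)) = 649225 / 231602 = 2.80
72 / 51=24 / 17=1.41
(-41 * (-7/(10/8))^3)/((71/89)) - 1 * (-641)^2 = -3566466027/8875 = -401855.33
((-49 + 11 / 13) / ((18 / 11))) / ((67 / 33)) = -37873 / 2613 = -14.49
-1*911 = -911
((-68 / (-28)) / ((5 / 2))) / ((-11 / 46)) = -1564 / 385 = -4.06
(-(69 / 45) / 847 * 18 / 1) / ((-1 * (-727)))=-138 / 3078845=-0.00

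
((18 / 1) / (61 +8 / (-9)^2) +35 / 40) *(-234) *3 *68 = -276313869 / 4949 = -55832.26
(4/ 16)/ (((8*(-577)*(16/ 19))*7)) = -19/ 2067968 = -0.00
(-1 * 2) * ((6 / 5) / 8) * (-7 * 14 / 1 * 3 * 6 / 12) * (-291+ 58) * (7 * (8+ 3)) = -7911981 / 10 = -791198.10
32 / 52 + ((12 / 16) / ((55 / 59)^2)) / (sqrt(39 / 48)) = 8 / 13 + 10443 *sqrt(13) / 39325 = 1.57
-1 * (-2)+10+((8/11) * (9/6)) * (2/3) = 140/11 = 12.73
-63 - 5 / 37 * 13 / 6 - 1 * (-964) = 199957 / 222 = 900.71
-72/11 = -6.55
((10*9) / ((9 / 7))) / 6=35 / 3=11.67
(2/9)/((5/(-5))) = -2/9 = -0.22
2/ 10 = 1/ 5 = 0.20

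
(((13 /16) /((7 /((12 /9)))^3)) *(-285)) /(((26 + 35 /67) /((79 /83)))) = -26147420 /455304717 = -0.06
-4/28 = -1/7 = -0.14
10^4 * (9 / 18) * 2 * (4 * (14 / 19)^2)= 7840000 / 361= 21717.45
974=974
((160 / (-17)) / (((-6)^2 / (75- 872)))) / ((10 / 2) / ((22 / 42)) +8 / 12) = 350680 / 17187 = 20.40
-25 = -25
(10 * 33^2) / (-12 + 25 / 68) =-740520 / 791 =-936.18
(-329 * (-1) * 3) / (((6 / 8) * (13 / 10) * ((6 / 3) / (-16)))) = -8098.46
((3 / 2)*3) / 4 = 9 / 8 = 1.12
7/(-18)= -7/18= -0.39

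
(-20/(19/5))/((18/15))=-250/57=-4.39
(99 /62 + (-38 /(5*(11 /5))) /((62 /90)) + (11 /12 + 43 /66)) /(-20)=2523 /27280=0.09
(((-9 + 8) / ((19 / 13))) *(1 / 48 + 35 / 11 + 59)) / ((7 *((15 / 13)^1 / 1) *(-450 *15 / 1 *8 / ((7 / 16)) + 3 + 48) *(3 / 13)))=72156071 / 389882995920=0.00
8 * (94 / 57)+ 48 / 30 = 14.79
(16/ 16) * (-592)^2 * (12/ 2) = 2102784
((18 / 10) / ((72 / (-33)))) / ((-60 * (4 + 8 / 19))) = 209 / 67200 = 0.00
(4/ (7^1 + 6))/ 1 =4/ 13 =0.31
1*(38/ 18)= 19/ 9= 2.11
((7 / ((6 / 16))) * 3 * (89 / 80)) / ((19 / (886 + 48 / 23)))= 6362699 / 2185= 2911.99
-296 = -296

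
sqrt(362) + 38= 57.03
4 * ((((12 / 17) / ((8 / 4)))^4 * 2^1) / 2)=5184 / 83521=0.06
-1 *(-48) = 48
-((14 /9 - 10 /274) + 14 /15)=-15119 /6165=-2.45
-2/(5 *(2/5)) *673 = -673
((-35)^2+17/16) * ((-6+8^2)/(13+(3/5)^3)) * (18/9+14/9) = 23703875/1239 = 19131.46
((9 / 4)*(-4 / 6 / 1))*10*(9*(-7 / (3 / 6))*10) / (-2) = -9450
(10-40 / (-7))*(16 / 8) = 220 / 7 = 31.43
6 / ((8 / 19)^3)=20577 / 256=80.38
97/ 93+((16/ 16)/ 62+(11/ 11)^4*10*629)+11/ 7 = 8193005/ 1302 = 6292.63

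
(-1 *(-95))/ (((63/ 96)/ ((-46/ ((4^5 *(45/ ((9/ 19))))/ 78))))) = -299/ 56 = -5.34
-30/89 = -0.34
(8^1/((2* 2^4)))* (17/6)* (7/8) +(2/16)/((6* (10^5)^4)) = 0.62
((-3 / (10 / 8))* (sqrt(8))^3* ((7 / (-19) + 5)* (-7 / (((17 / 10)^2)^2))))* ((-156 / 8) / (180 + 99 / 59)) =-30238208000* sqrt(2) / 1889996709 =-22.63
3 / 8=0.38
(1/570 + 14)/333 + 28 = 5322661/189810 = 28.04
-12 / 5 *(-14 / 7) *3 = 72 / 5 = 14.40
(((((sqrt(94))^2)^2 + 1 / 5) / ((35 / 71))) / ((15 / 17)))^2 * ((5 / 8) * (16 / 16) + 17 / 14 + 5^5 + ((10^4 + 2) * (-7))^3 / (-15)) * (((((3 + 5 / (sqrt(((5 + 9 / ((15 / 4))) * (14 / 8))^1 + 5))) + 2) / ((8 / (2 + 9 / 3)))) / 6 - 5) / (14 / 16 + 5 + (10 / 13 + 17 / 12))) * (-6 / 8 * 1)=3394670446244061348832300740055551 / 862645000000 - 78945824331257240670518621861757 * sqrt(1795) / 30968955500000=3827185470256262824431.29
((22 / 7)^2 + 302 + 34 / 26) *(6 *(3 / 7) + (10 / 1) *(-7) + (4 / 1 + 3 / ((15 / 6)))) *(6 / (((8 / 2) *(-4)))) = 651763233 / 89180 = 7308.40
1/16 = 0.06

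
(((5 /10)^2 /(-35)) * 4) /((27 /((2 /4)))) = -1 /1890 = -0.00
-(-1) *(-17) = -17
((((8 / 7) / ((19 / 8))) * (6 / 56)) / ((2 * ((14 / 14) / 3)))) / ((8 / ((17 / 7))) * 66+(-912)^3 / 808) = -0.00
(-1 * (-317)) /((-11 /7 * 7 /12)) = -3804 /11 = -345.82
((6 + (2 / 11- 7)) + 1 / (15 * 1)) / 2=-62 / 165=-0.38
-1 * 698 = -698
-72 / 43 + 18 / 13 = -162 / 559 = -0.29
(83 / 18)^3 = 571787 / 5832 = 98.04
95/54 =1.76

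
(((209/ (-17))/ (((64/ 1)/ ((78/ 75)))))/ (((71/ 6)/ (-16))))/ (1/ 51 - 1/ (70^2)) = 368676/ 26483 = 13.92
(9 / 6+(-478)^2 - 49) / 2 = 456873 / 4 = 114218.25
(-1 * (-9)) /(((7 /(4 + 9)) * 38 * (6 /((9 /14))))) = 351 /7448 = 0.05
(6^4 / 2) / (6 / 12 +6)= 99.69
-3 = -3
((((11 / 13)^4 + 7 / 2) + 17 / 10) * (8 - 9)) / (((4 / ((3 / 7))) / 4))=-2447373 / 999635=-2.45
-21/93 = -7/31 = -0.23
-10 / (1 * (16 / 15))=-75 / 8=-9.38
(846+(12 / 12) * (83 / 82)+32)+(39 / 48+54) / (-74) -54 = 40013435 / 48544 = 824.27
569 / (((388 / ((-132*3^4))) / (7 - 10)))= 47039.29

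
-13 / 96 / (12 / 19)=-247 / 1152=-0.21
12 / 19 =0.63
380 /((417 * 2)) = 190 /417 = 0.46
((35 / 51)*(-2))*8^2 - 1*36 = -6316 / 51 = -123.84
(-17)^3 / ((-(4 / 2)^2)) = 1228.25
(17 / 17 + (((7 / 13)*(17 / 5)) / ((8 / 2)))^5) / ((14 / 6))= 3636003409797 / 8316963200000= 0.44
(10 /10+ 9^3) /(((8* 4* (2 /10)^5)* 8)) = 1140625 /128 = 8911.13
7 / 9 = 0.78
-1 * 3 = -3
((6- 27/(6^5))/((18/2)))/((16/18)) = 1727/2304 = 0.75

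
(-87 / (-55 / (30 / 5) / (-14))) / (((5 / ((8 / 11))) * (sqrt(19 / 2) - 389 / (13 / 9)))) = 9880416 * sqrt(38) / 74145142775 + 5321744064 / 74145142775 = 0.07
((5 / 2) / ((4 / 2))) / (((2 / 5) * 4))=0.78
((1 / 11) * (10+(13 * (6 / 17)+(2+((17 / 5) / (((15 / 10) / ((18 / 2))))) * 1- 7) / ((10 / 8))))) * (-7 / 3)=-26684 / 4675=-5.71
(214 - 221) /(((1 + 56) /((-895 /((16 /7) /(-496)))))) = -1359505 /57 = -23850.96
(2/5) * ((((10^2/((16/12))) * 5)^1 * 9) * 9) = 12150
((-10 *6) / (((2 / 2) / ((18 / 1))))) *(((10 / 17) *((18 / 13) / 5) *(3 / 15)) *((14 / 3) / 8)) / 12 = -378 / 221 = -1.71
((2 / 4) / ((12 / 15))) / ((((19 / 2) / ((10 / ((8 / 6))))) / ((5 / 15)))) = 25 / 152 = 0.16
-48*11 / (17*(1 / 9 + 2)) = -4752 / 323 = -14.71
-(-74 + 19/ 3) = 203/ 3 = 67.67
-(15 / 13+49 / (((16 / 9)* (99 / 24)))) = -2241 / 286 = -7.84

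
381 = 381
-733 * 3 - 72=-2271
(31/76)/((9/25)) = 775/684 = 1.13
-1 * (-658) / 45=658 / 45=14.62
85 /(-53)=-85 /53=-1.60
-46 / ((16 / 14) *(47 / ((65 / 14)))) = -1495 / 376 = -3.98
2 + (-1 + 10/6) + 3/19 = 161/57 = 2.82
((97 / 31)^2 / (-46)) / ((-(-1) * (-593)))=9409 / 26214158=0.00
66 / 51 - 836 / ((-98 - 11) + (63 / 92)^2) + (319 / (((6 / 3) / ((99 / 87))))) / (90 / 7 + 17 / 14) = 67359511813 / 3076414843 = 21.90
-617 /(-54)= 617 /54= 11.43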